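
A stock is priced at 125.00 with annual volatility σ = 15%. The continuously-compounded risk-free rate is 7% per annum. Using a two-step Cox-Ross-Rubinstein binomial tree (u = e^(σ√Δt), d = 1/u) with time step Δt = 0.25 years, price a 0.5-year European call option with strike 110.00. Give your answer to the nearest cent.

19.16

CRR parameters: u = e^(σ√Δt) = e^(0.15·√0.25) = 1.0779, d = 1/u = 0.9277
Per-period rate: rΔt = 0.07·0.25 = 0.0175, so R = e^0.0175 = 1.0177
Risk-neutral probability p = (e^0.0175 − 0.9277)/(1.0779 − 0.9277) = 0.0899/0.1501 = 0.5988
Terminal stock prices: S_uu = 145.2, S_ud = 125, S_dd = 107.6
Terminal payoffs (S − K): max(35.23, 0) = 35.23, max(15, 0) = 15, max(-2.412, 0) = 0
Node u (S = 134.7): V_u = e^(−0.0175)·[0.5988·35.2293 + 0.4012·15.0000] = 26.6438
Node d (S = 116): V_d = e^(−0.0175)·[0.5988·15.0000 + 0.4012·0.0000] = 8.8268
Node 0 (S = 125): V_0 = e^(−0.0175)·[0.5988·26.6438 + 0.4012·8.8268] = 19.1581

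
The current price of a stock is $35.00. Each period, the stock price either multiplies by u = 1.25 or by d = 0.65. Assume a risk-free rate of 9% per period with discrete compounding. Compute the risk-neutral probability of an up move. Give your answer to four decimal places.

Risk-neutral probability p = (1 + 0.09 − 0.65)/(1.25 − 0.65) = 0.4400/0.6000 = 0.7333

p = 0.7333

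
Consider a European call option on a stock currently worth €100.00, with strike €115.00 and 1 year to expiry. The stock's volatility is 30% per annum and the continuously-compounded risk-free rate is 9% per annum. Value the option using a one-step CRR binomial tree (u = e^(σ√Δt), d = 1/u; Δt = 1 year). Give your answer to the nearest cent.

CRR parameters: u = e^(σ√Δt) = e^(0.3·√1) = 1.3499, d = 1/u = 0.7408
Per-period rate: rΔt = 0.09·1 = 0.09, so R = e^0.09 = 1.0942
Risk-neutral probability p = (e^0.09 − 0.7408)/(1.3499 − 0.7408) = 0.3534/0.6090 = 0.5802
Terminal stock prices: S_u = 135, S_d = 74.08
Terminal payoffs (S − K): max(19.99, 0) = 19.99, max(-40.92, 0) = 0
Node 0 (S = 100): V_0 = e^(−0.09)·[0.5802·19.9859 + 0.4198·0.0000] = 10.5975

€10.60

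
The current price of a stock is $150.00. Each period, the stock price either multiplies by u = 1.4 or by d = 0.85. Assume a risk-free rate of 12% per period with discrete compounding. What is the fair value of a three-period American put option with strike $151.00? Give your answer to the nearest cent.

$10.68

Risk-neutral probability p = (1 + 0.12 − 0.85)/(1.4 − 0.85) = 0.2700/0.5500 = 0.4909
Terminal stock prices: S_uuu = 411.6, S_uud = 249.9, S_udd = 151.7, S_ddd = 92.12
Terminal payoffs (K − S): max(-260.6, 0) = 0, max(-98.9, 0) = 0, max(-0.725, 0) = 0, max(58.88, 0) = 58.88
Node uu (S = 294): continuation = 1/1.12·[0.4909·0.0000 + 0.5091·0.0000] = 0.0000; exercise value = 0.0000 ≤ continuation, so V_uu = 0.0000
Node ud (S = 178.5): continuation = 1/1.12·[0.4909·0.0000 + 0.5091·0.0000] = 0.0000; exercise value = 0.0000 ≤ continuation, so V_ud = 0.0000
Node dd (S = 108.4): continuation = 1/1.12·[0.4909·0.0000 + 0.5091·58.8813] = 26.7642; exercise value = 42.6250 > continuation, so V_dd = 42.6250 (exercise)
Node u (S = 210): continuation = 1/1.12·[0.4909·0.0000 + 0.5091·0.0000] = 0.0000; exercise value = 0.0000 ≤ continuation, so V_u = 0.0000
Node d (S = 127.5): continuation = 1/1.12·[0.4909·0.0000 + 0.5091·42.6250] = 19.3750; exercise value = 23.5000 > continuation, so V_d = 23.5000 (exercise)
Node 0 (S = 150): continuation = 1/1.12·[0.4909·0.0000 + 0.5091·23.5000] = 10.6818; exercise value = 1.0000 ≤ continuation, so V_0 = 10.6818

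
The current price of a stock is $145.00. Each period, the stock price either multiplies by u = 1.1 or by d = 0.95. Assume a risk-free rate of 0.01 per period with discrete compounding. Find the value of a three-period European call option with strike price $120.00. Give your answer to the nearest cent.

$28.53

Risk-neutral probability p = (1 + 0.01 − 0.95)/(1.1 − 0.95) = 0.0600/0.1500 = 0.4000
Terminal stock prices: S_uuu = 193, S_uud = 166.7, S_udd = 143.9, S_ddd = 124.3
Terminal payoffs (S − K): max(73, 0) = 73, max(46.68, 0) = 46.68, max(23.95, 0) = 23.95, max(4.319, 0) = 4.319
Node uu (S = 175.5): V_uu = 1/1.01·[0.4000·72.9950 + 0.6000·46.6775] = 56.6381
Node ud (S = 151.5): V_ud = 1/1.01·[0.4000·46.6775 + 0.6000·23.9487] = 32.7131
Node dd (S = 130.9): V_dd = 1/1.01·[0.4000·23.9487 + 0.6000·4.3194] = 12.0506
Node u (S = 159.5): V_u = 1/1.01·[0.4000·56.6381 + 0.6000·32.7131] = 41.8645
Node d (S = 137.8): V_d = 1/1.01·[0.4000·32.7131 + 0.6000·12.0506] = 20.1145
Node 0 (S = 145): V_0 = 1/1.01·[0.4000·41.8645 + 0.6000·20.1145] = 28.5292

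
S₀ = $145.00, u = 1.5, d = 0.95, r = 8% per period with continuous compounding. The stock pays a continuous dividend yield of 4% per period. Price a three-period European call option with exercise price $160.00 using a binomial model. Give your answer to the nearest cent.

$19.08

Per-period risk-free factor R = e^0.08 = 1.0833; dividend-adjusted growth = e^(0.08−0.04) = 1.0408.
Risk-neutral probability p = (1.0408 − 0.95)/(1.5 − 0.95) = 0.0908/0.5500 = 0.1651
Terminal stock prices: S_uuu = 489.4, S_uud = 309.9, S_udd = 196.3, S_ddd = 124.3
Terminal payoffs (S − K): max(329.4, 0) = 329.4, max(149.9, 0) = 149.9, max(36.29, 0) = 36.29, max(-35.68, 0) = 0
Node uu (S = 326.2): V_uu = e^(−0.08)·[0.1651·329.3750 + 0.8349·149.9375] = 165.7589
Node ud (S = 206.6): V_ud = e^(−0.08)·[0.1651·149.9375 + 0.8349·36.2937] = 50.8245
Node dd (S = 130.9): V_dd = e^(−0.08)·[0.1651·36.2937 + 0.8349·0.0000] = 5.5318
Node u (S = 217.5): V_u = e^(−0.08)·[0.1651·165.7589 + 0.8349·50.8245] = 64.4348
Node d (S = 137.8): V_d = e^(−0.08)·[0.1651·50.8245 + 0.8349·5.5318] = 12.0098
Node 0 (S = 145): V_0 = e^(−0.08)·[0.1651·64.4348 + 0.8349·12.0098] = 19.0769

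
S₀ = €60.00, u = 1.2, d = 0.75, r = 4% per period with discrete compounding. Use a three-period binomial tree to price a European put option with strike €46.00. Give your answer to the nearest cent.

Risk-neutral probability p = (1 + 0.04 − 0.75)/(1.2 − 0.75) = 0.2900/0.4500 = 0.6444
Terminal stock prices: S_uuu = 103.7, S_uud = 64.8, S_udd = 40.5, S_ddd = 25.31
Terminal payoffs (K − S): max(-57.68, 0) = 0, max(-18.8, 0) = 0, max(5.5, 0) = 5.5, max(20.69, 0) = 20.69
Node uu (S = 86.4): V_uu = 1/1.04·[0.6444·0.0000 + 0.3556·0.0000] = 0.0000
Node ud (S = 54): V_ud = 1/1.04·[0.6444·0.0000 + 0.3556·5.5000] = 1.8803
Node dd (S = 33.75): V_dd = 1/1.04·[0.6444·5.5000 + 0.3556·20.6875] = 10.4808
Node u (S = 72): V_u = 1/1.04·[0.6444·0.0000 + 0.3556·1.8803] = 0.6429
Node d (S = 45): V_d = 1/1.04·[0.6444·1.8803 + 0.3556·10.4808] = 4.7483
Node 0 (S = 60): V_0 = 1/1.04·[0.6444·0.6429 + 0.3556·4.7483] = 2.0217

€2.02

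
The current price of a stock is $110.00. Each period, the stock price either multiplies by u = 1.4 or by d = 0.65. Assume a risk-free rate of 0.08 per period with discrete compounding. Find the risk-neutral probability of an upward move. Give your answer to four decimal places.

p = 0.5733

Risk-neutral probability p = (1 + 0.08 − 0.65)/(1.4 − 0.65) = 0.4300/0.7500 = 0.5733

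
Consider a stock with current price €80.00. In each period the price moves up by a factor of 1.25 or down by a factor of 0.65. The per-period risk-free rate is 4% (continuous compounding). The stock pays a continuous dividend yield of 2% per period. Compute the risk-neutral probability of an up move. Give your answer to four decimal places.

p = 0.6170

Per-period risk-free factor R = e^0.04 = 1.0408; dividend-adjusted growth = e^(0.04−0.02) = 1.0202.
Risk-neutral probability p = (1.0202 − 0.65)/(1.25 − 0.65) = 0.3702/0.6000 = 0.6170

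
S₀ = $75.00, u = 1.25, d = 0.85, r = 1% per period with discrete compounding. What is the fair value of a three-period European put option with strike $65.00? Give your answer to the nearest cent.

$3.97

Risk-neutral probability p = (1 + 0.01 − 0.85)/(1.25 − 0.85) = 0.1600/0.4000 = 0.4000
Terminal stock prices: S_uuu = 146.5, S_uud = 99.61, S_udd = 67.73, S_ddd = 46.06
Terminal payoffs (K − S): max(-81.48, 0) = 0, max(-34.61, 0) = 0, max(-2.734, 0) = 0, max(18.94, 0) = 18.94
Node uu (S = 117.2): V_uu = 1/1.01·[0.4000·0.0000 + 0.6000·0.0000] = 0.0000
Node ud (S = 79.69): V_ud = 1/1.01·[0.4000·0.0000 + 0.6000·0.0000] = 0.0000
Node dd (S = 54.19): V_dd = 1/1.01·[0.4000·0.0000 + 0.6000·18.9406] = 11.2519
Node u (S = 93.75): V_u = 1/1.01·[0.4000·0.0000 + 0.6000·0.0000] = 0.0000
Node d (S = 63.75): V_d = 1/1.01·[0.4000·0.0000 + 0.6000·11.2519] = 6.6843
Node 0 (S = 75): V_0 = 1/1.01·[0.4000·0.0000 + 0.6000·6.6843] = 3.9709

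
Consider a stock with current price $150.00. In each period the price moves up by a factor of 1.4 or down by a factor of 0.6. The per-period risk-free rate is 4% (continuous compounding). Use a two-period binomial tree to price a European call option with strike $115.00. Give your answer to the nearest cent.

Risk-neutral probability p = (e^0.04 − 0.6)/(1.4 − 0.6) = 0.4408/0.8000 = 0.5510
Terminal stock prices: S_uu = 294, S_ud = 126, S_dd = 54
Terminal payoffs (S − K): max(179, 0) = 179, max(11, 0) = 11, max(-61, 0) = 0
Node u (S = 210): V_u = e^(−0.04)·[0.5510·179.0000 + 0.4490·11.0000] = 99.5092
Node d (S = 90): V_d = e^(−0.04)·[0.5510·11.0000 + 0.4490·0.0000] = 5.8235
Node 0 (S = 150): V_0 = e^(−0.04)·[0.5510·99.5092 + 0.4490·5.8235] = 55.1931

$55.19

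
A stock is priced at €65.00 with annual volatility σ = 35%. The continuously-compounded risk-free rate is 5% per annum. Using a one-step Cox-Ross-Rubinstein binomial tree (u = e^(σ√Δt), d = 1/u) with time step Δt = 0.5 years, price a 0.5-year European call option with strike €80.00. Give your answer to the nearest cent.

CRR parameters: u = e^(σ√Δt) = e^(0.35·√0.5) = 1.2808, d = 1/u = 0.7808
Per-period rate: rΔt = 0.05·0.5 = 0.025, so R = e^0.025 = 1.0253
Risk-neutral probability p = (e^0.025 − 0.7808)/(1.2808 − 0.7808) = 0.2446/0.5000 = 0.4891
Terminal stock prices: S_u = 83.25, S_d = 50.75
Terminal payoffs (S − K): max(3.252, 0) = 3.252, max(-29.25, 0) = 0
Node 0 (S = 65): V_0 = e^(−0.025)·[0.4891·3.2522 + 0.5109·0.0000] = 1.5513

€1.55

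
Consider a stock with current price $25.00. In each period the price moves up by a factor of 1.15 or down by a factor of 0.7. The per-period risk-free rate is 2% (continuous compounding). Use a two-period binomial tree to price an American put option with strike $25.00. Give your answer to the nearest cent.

$3.08

Risk-neutral probability p = (e^0.02 − 0.7)/(1.15 − 0.7) = 0.3202/0.4500 = 0.7116
Terminal stock prices: S_uu = 33.06, S_ud = 20.12, S_dd = 12.25
Terminal payoffs (K − S): max(-8.062, 0) = 0, max(4.875, 0) = 4.875, max(12.75, 0) = 12.75
Node u (S = 28.75): continuation = e^(−0.02)·[0.7116·0.0000 + 0.2884·4.8750] = 1.3783; exercise value = 0.0000 ≤ continuation, so V_u = 1.3783
Node d (S = 17.5): continuation = e^(−0.02)·[0.7116·4.8750 + 0.2884·12.7500] = 7.0050; exercise value = 7.5000 > continuation, so V_d = 7.5000 (exercise)
Node 0 (S = 25): continuation = e^(−0.02)·[0.7116·1.3783 + 0.2884·7.5000] = 3.0818; exercise value = 0.0000 ≤ continuation, so V_0 = 3.0818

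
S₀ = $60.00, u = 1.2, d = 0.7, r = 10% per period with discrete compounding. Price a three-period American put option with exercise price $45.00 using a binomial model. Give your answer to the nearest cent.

Risk-neutral probability p = (1 + 0.1 − 0.7)/(1.2 − 0.7) = 0.4000/0.5000 = 0.8000
Terminal stock prices: S_uuu = 103.7, S_uud = 60.48, S_udd = 35.28, S_ddd = 20.58
Terminal payoffs (K − S): max(-58.68, 0) = 0, max(-15.48, 0) = 0, max(9.72, 0) = 9.72, max(24.42, 0) = 24.42
Node uu (S = 86.4): continuation = 1/1.1·[0.8000·0.0000 + 0.2000·0.0000] = 0.0000; exercise value = 0.0000 ≤ continuation, so V_uu = 0.0000
Node ud (S = 50.4): continuation = 1/1.1·[0.8000·0.0000 + 0.2000·9.7200] = 1.7673; exercise value = 0.0000 ≤ continuation, so V_ud = 1.7673
Node dd (S = 29.4): continuation = 1/1.1·[0.8000·9.7200 + 0.2000·24.4200] = 11.5091; exercise value = 15.6000 > continuation, so V_dd = 15.6000 (exercise)
Node u (S = 72): continuation = 1/1.1·[0.8000·0.0000 + 0.2000·1.7673] = 0.3213; exercise value = 0.0000 ≤ continuation, so V_u = 0.3213
Node d (S = 42): continuation = 1/1.1·[0.8000·1.7673 + 0.2000·15.6000] = 4.1217; exercise value = 3.0000 ≤ continuation, so V_d = 4.1217
Node 0 (S = 60): continuation = 1/1.1·[0.8000·0.3213 + 0.2000·4.1217] = 0.9831; exercise value = 0.0000 ≤ continuation, so V_0 = 0.9831

$0.98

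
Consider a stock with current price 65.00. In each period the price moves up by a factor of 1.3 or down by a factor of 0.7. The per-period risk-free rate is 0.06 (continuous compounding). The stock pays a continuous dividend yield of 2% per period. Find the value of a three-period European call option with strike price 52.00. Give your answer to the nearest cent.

Per-period risk-free factor R = e^0.06 = 1.0618; dividend-adjusted growth = e^(0.06−0.02) = 1.0408.
Risk-neutral probability p = (1.0408 − 0.7)/(1.3 − 0.7) = 0.3408/0.6000 = 0.5680
Terminal stock prices: S_uuu = 142.8, S_uud = 76.89, S_udd = 41.4, S_ddd = 22.29
Terminal payoffs (S − K): max(90.81, 0) = 90.81, max(24.89, 0) = 24.89, max(-10.6, 0) = 0, max(-29.71, 0) = 0
Node uu (S = 109.9): V_uu = e^(−0.06)·[0.5680·90.8050 + 0.4320·24.8950] = 58.7031
Node ud (S = 59.15): V_ud = e^(−0.06)·[0.5680·24.8950 + 0.4320·0.0000] = 13.3173
Node dd (S = 31.85): V_dd = e^(−0.06)·[0.5680·0.0000 + 0.4320·0.0000] = 0.0000
Node u (S = 84.5): V_u = e^(−0.06)·[0.5680·58.7031 + 0.4320·13.3173] = 36.8204
Node d (S = 45.5): V_d = e^(−0.06)·[0.5680·13.3173 + 0.4320·0.0000] = 7.1240
Node 0 (S = 65): V_0 = e^(−0.06)·[0.5680·36.8204 + 0.4320·7.1240] = 22.5949

22.59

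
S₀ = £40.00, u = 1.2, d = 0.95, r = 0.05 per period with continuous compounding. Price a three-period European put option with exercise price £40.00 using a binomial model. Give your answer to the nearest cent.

Risk-neutral probability p = (e^0.05 − 0.95)/(1.2 − 0.95) = 0.1013/0.2500 = 0.4051
Terminal stock prices: S_uuu = 69.12, S_uud = 54.72, S_udd = 43.32, S_ddd = 34.29
Terminal payoffs (K − S): max(-29.12, 0) = 0, max(-14.72, 0) = 0, max(-3.32, 0) = 0, max(5.705, 0) = 5.705
Node uu (S = 57.6): V_uu = e^(−0.05)·[0.4051·0.0000 + 0.5949·0.0000] = 0.0000
Node ud (S = 45.6): V_ud = e^(−0.05)·[0.4051·0.0000 + 0.5949·0.0000] = 0.0000
Node dd (S = 36.1): V_dd = e^(−0.05)·[0.4051·0.0000 + 0.5949·5.7050] = 3.2285
Node u (S = 48): V_u = e^(−0.05)·[0.4051·0.0000 + 0.5949·0.0000] = 0.0000
Node d (S = 38): V_d = e^(−0.05)·[0.4051·0.0000 + 0.5949·3.2285] = 1.8270
Node 0 (S = 40): V_0 = e^(−0.05)·[0.4051·0.0000 + 0.5949·1.8270] = 1.0339

£1.03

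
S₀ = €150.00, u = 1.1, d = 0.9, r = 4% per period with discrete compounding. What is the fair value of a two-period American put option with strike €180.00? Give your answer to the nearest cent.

Risk-neutral probability p = (1 + 0.04 − 0.9)/(1.1 − 0.9) = 0.1400/0.2000 = 0.7000
Terminal stock prices: S_uu = 181.5, S_ud = 148.5, S_dd = 121.5
Terminal payoffs (K − S): max(-1.5, 0) = 0, max(31.5, 0) = 31.5, max(58.5, 0) = 58.5
Node u (S = 165): continuation = 1/1.04·[0.7000·0.0000 + 0.3000·31.5000] = 9.0865; exercise value = 15.0000 > continuation, so V_u = 15.0000 (exercise)
Node d (S = 135): continuation = 1/1.04·[0.7000·31.5000 + 0.3000·58.5000] = 38.0769; exercise value = 45.0000 > continuation, so V_d = 45.0000 (exercise)
Node 0 (S = 150): continuation = 1/1.04·[0.7000·15.0000 + 0.3000·45.0000] = 23.0769; exercise value = 30.0000 > continuation, so V_0 = 30.0000 (exercise)

€30.00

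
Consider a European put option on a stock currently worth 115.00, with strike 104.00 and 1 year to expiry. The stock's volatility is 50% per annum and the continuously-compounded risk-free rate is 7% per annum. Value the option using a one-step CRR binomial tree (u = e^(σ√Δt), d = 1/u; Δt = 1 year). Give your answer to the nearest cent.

17.66

CRR parameters: u = e^(σ√Δt) = e^(0.5·√1) = 1.6487, d = 1/u = 0.6065
Per-period rate: rΔt = 0.07·1 = 0.07, so R = e^0.07 = 1.0725
Risk-neutral probability p = (e^0.07 − 0.6065)/(1.6487 − 0.6065) = 0.4660/1.0422 = 0.4471
Terminal stock prices: S_u = 189.6, S_d = 69.75
Terminal payoffs (K − S): max(-85.6, 0) = 0, max(34.25, 0) = 34.25
Node 0 (S = 115): V_0 = e^(−0.07)·[0.4471·0.0000 + 0.5529·34.2490] = 17.6556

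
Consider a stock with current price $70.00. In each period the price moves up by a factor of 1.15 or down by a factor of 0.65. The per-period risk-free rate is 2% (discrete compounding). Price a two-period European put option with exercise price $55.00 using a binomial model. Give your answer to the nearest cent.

$2.64

Risk-neutral probability p = (1 + 0.02 − 0.65)/(1.15 − 0.65) = 0.3700/0.5000 = 0.7400
Terminal stock prices: S_uu = 92.57, S_ud = 52.33, S_dd = 29.58
Terminal payoffs (K − S): max(-37.57, 0) = 0, max(2.675, 0) = 2.675, max(25.42, 0) = 25.42
Node u (S = 80.5): V_u = 1/1.02·[0.7400·0.0000 + 0.2600·2.6750] = 0.6819
Node d (S = 45.5): V_d = 1/1.02·[0.7400·2.6750 + 0.2600·25.4250] = 8.4216
Node 0 (S = 70): V_0 = 1/1.02·[0.7400·0.6819 + 0.2600·8.4216] = 2.6414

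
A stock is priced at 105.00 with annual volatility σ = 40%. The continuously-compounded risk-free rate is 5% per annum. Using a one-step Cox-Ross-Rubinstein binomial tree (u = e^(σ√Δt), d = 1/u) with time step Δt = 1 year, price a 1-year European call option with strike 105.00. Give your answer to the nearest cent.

CRR parameters: u = e^(σ√Δt) = e^(0.4·√1) = 1.4918, d = 1/u = 0.6703
Per-period rate: rΔt = 0.05·1 = 0.05, so R = e^0.05 = 1.0513
Risk-neutral probability p = (e^0.05 − 0.6703)/(1.4918 − 0.6703) = 0.3810/0.8215 = 0.4637
Terminal stock prices: S_u = 156.6, S_d = 70.38
Terminal payoffs (S − K): max(51.64, 0) = 51.64, max(-34.62, 0) = 0
Node 0 (S = 105): V_0 = e^(−0.05)·[0.4637·51.6416 + 0.5363·0.0000] = 22.7795

22.78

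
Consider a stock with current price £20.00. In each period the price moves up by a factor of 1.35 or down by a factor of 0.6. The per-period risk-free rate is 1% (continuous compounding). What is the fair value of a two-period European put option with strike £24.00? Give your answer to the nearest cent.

Risk-neutral probability p = (e^0.01 − 0.6)/(1.35 − 0.6) = 0.4101/0.7500 = 0.5467
Terminal stock prices: S_uu = 36.45, S_ud = 16.2, S_dd = 7.2
Terminal payoffs (K − S): max(-12.45, 0) = 0, max(7.8, 0) = 7.8, max(16.8, 0) = 16.8
Node u (S = 27): V_u = e^(−0.01)·[0.5467·0.0000 + 0.4533·7.8000] = 3.5003
Node d (S = 12): V_d = e^(−0.01)·[0.5467·7.8000 + 0.4533·16.8000] = 11.7612
Node 0 (S = 20): V_0 = e^(−0.01)·[0.5467·3.5003 + 0.4533·11.7612] = 7.1726

£7.17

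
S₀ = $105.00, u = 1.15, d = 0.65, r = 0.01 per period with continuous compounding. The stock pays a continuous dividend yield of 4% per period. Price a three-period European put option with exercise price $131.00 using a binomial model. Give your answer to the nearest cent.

Per-period risk-free factor R = e^0.01 = 1.0101; dividend-adjusted growth = e^(0.01−0.04) = 0.9704.
Risk-neutral probability p = (0.9704 − 0.65)/(1.15 − 0.65) = 0.3204/0.5000 = 0.6409
Terminal stock prices: S_uuu = 159.7, S_uud = 90.26, S_udd = 51.02, S_ddd = 28.84
Terminal payoffs (K − S): max(-28.69, 0) = 0, max(40.74, 0) = 40.74, max(79.98, 0) = 79.98, max(102.2, 0) = 102.2
Node uu (S = 138.9): V_uu = e^(−0.01)·[0.6409·0.0000 + 0.3591·40.7394] = 14.4843
Node ud (S = 78.49): V_ud = e^(−0.01)·[0.6409·40.7394 + 0.3591·79.9831] = 54.2866
Node dd (S = 44.36): V_dd = e^(−0.01)·[0.6409·79.9831 + 0.3591·102.1644] = 87.0735
Node u (S = 120.7): V_u = e^(−0.01)·[0.6409·14.4843 + 0.3591·54.2866] = 28.4913
Node d (S = 68.25): V_d = e^(−0.01)·[0.6409·54.2866 + 0.3591·87.0735] = 65.4033
Node 0 (S = 105): V_0 = e^(−0.01)·[0.6409·28.4913 + 0.3591·65.4033] = 41.3314

$41.33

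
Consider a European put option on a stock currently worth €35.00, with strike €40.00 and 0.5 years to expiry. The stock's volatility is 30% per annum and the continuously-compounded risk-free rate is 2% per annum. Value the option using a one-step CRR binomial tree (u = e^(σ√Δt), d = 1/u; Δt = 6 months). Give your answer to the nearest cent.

CRR parameters: u = e^(σ√Δt) = e^(0.3·√0.5) = 1.2363, d = 1/u = 0.8089
Per-period rate: rΔt = 0.02·0.5 = 0.01, so R = e^0.01 = 1.0101
Risk-neutral probability p = (e^0.01 − 0.8089)/(1.2363 − 0.8089) = 0.2012/0.4275 = 0.4707
Terminal stock prices: S_u = 43.27, S_d = 28.31
Terminal payoffs (K − S): max(-3.271, 0) = 0, max(11.69, 0) = 11.69
Node 0 (S = 35): V_0 = e^(−0.01)·[0.4707·0.0000 + 0.5293·11.6900] = 6.1262

€6.13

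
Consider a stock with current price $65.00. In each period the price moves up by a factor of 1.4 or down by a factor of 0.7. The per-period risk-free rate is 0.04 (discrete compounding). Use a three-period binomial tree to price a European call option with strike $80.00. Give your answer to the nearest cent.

$12.99

Risk-neutral probability p = (1 + 0.04 − 0.7)/(1.4 − 0.7) = 0.3400/0.7000 = 0.4857
Terminal stock prices: S_uuu = 178.4, S_uud = 89.18, S_udd = 44.59, S_ddd = 22.29
Terminal payoffs (S − K): max(98.36, 0) = 98.36, max(9.18, 0) = 9.18, max(-35.41, 0) = 0, max(-57.71, 0) = 0
Node uu (S = 127.4): V_uu = 1/1.04·[0.4857·98.3600 + 0.5143·9.1800] = 50.4769
Node ud (S = 63.7): V_ud = 1/1.04·[0.4857·9.1800 + 0.5143·0.0000] = 4.2874
Node dd (S = 31.85): V_dd = 1/1.04·[0.4857·0.0000 + 0.5143·0.0000] = 0.0000
Node u (S = 91): V_u = 1/1.04·[0.4857·50.4769 + 0.5143·4.2874] = 25.6945
Node d (S = 45.5): V_d = 1/1.04·[0.4857·4.2874 + 0.5143·0.0000] = 2.0023
Node 0 (S = 65): V_0 = 1/1.04·[0.4857·25.6945 + 0.5143·2.0023] = 12.9904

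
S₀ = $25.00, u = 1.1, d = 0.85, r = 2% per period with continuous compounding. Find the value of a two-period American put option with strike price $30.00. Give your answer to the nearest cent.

Risk-neutral probability p = (e^0.02 − 0.85)/(1.1 − 0.85) = 0.1702/0.2500 = 0.6808
Terminal stock prices: S_uu = 30.25, S_ud = 23.38, S_dd = 18.06
Terminal payoffs (K − S): max(-0.25, 0) = 0, max(6.625, 0) = 6.625, max(11.94, 0) = 11.94
Node u (S = 27.5): continuation = e^(−0.02)·[0.6808·0.0000 + 0.3192·6.6250] = 2.0728; exercise value = 2.5000 > continuation, so V_u = 2.5000 (exercise)
Node d (S = 21.25): continuation = e^(−0.02)·[0.6808·6.6250 + 0.3192·11.9375] = 8.1560; exercise value = 8.7500 > continuation, so V_d = 8.7500 (exercise)
Node 0 (S = 25): continuation = e^(−0.02)·[0.6808·2.5000 + 0.3192·8.7500] = 4.4060; exercise value = 5.0000 > continuation, so V_0 = 5.0000 (exercise)

$5.00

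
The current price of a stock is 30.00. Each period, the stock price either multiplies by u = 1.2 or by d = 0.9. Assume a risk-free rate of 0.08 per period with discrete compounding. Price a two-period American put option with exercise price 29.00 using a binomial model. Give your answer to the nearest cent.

Risk-neutral probability p = (1 + 0.08 − 0.9)/(1.2 − 0.9) = 0.1800/0.3000 = 0.6000
Terminal stock prices: S_uu = 43.2, S_ud = 32.4, S_dd = 24.3
Terminal payoffs (K − S): max(-14.2, 0) = 0, max(-3.4, 0) = 0, max(4.7, 0) = 4.7
Node u (S = 36): continuation = 1/1.08·[0.6000·0.0000 + 0.4000·0.0000] = 0.0000; exercise value = 0.0000 ≤ continuation, so V_u = 0.0000
Node d (S = 27): continuation = 1/1.08·[0.6000·0.0000 + 0.4000·4.7000] = 1.7407; exercise value = 2.0000 > continuation, so V_d = 2.0000 (exercise)
Node 0 (S = 30): continuation = 1/1.08·[0.6000·0.0000 + 0.4000·2.0000] = 0.7407; exercise value = 0.0000 ≤ continuation, so V_0 = 0.7407

0.74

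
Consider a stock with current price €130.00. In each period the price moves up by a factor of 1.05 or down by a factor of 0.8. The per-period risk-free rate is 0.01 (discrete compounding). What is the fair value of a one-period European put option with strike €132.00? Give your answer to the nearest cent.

€4.44

Risk-neutral probability p = (1 + 0.01 − 0.8)/(1.05 − 0.8) = 0.2100/0.2500 = 0.8400
Terminal stock prices: S_u = 136.5, S_d = 104
Terminal payoffs (K − S): max(-4.5, 0) = 0, max(28, 0) = 28
Node 0 (S = 130): V_0 = 1/1.01·[0.8400·0.0000 + 0.1600·28.0000] = 4.4356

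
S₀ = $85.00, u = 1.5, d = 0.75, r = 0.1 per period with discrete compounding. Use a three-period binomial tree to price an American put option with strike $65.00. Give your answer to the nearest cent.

$4.04

Risk-neutral probability p = (1 + 0.1 − 0.75)/(1.5 − 0.75) = 0.3500/0.7500 = 0.4667
Terminal stock prices: S_uuu = 286.9, S_uud = 143.4, S_udd = 71.72, S_ddd = 35.86
Terminal payoffs (K − S): max(-221.9, 0) = 0, max(-78.44, 0) = 0, max(-6.719, 0) = 0, max(29.14, 0) = 29.14
Node uu (S = 191.2): continuation = 1/1.1·[0.4667·0.0000 + 0.5333·0.0000] = 0.0000; exercise value = 0.0000 ≤ continuation, so V_uu = 0.0000
Node ud (S = 95.62): continuation = 1/1.1·[0.4667·0.0000 + 0.5333·0.0000] = 0.0000; exercise value = 0.0000 ≤ continuation, so V_ud = 0.0000
Node dd (S = 47.81): continuation = 1/1.1·[0.4667·0.0000 + 0.5333·29.1406] = 14.1288; exercise value = 17.1875 > continuation, so V_dd = 17.1875 (exercise)
Node u (S = 127.5): continuation = 1/1.1·[0.4667·0.0000 + 0.5333·0.0000] = 0.0000; exercise value = 0.0000 ≤ continuation, so V_u = 0.0000
Node d (S = 63.75): continuation = 1/1.1·[0.4667·0.0000 + 0.5333·17.1875] = 8.3333; exercise value = 1.2500 ≤ continuation, so V_d = 8.3333
Node 0 (S = 85): continuation = 1/1.1·[0.4667·0.0000 + 0.5333·8.3333] = 4.0404; exercise value = 0.0000 ≤ continuation, so V_0 = 4.0404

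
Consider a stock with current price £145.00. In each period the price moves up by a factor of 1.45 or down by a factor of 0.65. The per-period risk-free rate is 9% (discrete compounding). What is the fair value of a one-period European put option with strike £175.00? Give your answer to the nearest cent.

Risk-neutral probability p = (1 + 0.09 − 0.65)/(1.45 − 0.65) = 0.4400/0.8000 = 0.5500
Terminal stock prices: S_u = 210.2, S_d = 94.25
Terminal payoffs (K − S): max(-35.25, 0) = 0, max(80.75, 0) = 80.75
Node 0 (S = 145): V_0 = 1/1.09·[0.5500·0.0000 + 0.4500·80.7500] = 33.3372

£33.34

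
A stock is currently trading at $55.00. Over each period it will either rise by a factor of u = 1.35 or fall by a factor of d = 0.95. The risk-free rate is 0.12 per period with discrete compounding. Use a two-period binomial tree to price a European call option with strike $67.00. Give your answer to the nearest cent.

Risk-neutral probability p = (1 + 0.12 − 0.95)/(1.35 − 0.95) = 0.1700/0.4000 = 0.4250
Terminal stock prices: S_uu = 100.2, S_ud = 70.54, S_dd = 49.64
Terminal payoffs (S − K): max(33.24, 0) = 33.24, max(3.537, 0) = 3.537, max(-17.36, 0) = 0
Node u (S = 74.25): V_u = 1/1.12·[0.4250·33.2375 + 0.5750·3.5375] = 14.4286
Node d (S = 52.25): V_d = 1/1.12·[0.4250·3.5375 + 0.5750·0.0000] = 1.3424
Node 0 (S = 55): V_0 = 1/1.12·[0.4250·14.4286 + 0.5750·1.3424] = 6.1643

$6.16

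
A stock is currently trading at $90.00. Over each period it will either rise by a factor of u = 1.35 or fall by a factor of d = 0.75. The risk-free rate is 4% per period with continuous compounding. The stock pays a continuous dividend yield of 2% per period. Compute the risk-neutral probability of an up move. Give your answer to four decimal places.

p = 0.4503

Per-period risk-free factor R = e^0.04 = 1.0408; dividend-adjusted growth = e^(0.04−0.02) = 1.0202.
Risk-neutral probability p = (1.0202 − 0.75)/(1.35 − 0.75) = 0.2702/0.6000 = 0.4503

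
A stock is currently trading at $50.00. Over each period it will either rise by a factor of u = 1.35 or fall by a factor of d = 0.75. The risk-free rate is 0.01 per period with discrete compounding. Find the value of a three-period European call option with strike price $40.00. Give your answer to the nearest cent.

$15.34

Risk-neutral probability p = (1 + 0.01 − 0.75)/(1.35 − 0.75) = 0.2600/0.6000 = 0.4333
Terminal stock prices: S_uuu = 123, S_uud = 68.34, S_udd = 37.97, S_ddd = 21.09
Terminal payoffs (S − K): max(83.02, 0) = 83.02, max(28.34, 0) = 28.34, max(-2.031, 0) = 0, max(-18.91, 0) = 0
Node uu (S = 91.13): V_uu = 1/1.01·[0.4333·83.0188 + 0.5667·28.3438] = 51.5210
Node ud (S = 50.62): V_ud = 1/1.01·[0.4333·28.3438 + 0.5667·0.0000] = 12.1607
Node dd (S = 28.12): V_dd = 1/1.01·[0.4333·0.0000 + 0.5667·0.0000] = 0.0000
Node u (S = 67.5): V_u = 1/1.01·[0.4333·51.5210 + 0.5667·12.1607] = 28.9276
Node d (S = 37.5): V_d = 1/1.01·[0.4333·12.1607 + 0.5667·0.0000] = 5.2175
Node 0 (S = 50): V_0 = 1/1.01·[0.4333·28.9276 + 0.5667·5.2175] = 15.3385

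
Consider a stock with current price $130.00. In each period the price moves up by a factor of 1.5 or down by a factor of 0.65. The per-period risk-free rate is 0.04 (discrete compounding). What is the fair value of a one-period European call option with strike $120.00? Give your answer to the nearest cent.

$33.09

Risk-neutral probability p = (1 + 0.04 − 0.65)/(1.5 − 0.65) = 0.3900/0.8500 = 0.4588
Terminal stock prices: S_u = 195, S_d = 84.5
Terminal payoffs (S − K): max(75, 0) = 75, max(-35.5, 0) = 0
Node 0 (S = 130): V_0 = 1/1.04·[0.4588·75.0000 + 0.5412·0.0000] = 33.0882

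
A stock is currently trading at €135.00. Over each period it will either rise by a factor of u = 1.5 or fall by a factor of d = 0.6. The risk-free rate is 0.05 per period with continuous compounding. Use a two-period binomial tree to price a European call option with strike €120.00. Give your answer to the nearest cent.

Risk-neutral probability p = (e^0.05 − 0.6)/(1.5 − 0.6) = 0.4513/0.9000 = 0.5014
Terminal stock prices: S_uu = 303.8, S_ud = 121.5, S_dd = 48.6
Terminal payoffs (S − K): max(183.8, 0) = 183.8, max(1.5, 0) = 1.5, max(-71.4, 0) = 0
Node u (S = 202.5): V_u = e^(−0.05)·[0.5014·183.7500 + 0.4986·1.5000] = 88.3525
Node d (S = 81): V_d = e^(−0.05)·[0.5014·1.5000 + 0.4986·0.0000] = 0.7154
Node 0 (S = 135): V_0 = e^(−0.05)·[0.5014·88.3525 + 0.4986·0.7154] = 42.4797

€42.48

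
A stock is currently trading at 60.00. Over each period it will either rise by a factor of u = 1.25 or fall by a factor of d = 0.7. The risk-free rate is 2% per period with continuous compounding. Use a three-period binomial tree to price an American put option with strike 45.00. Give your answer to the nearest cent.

Risk-neutral probability p = (e^0.02 − 0.7)/(1.25 − 0.7) = 0.3202/0.5500 = 0.5822
Terminal stock prices: S_uuu = 117.2, S_uud = 65.62, S_udd = 36.75, S_ddd = 20.58
Terminal payoffs (K − S): max(-72.19, 0) = 0, max(-20.62, 0) = 0, max(8.25, 0) = 8.25, max(24.42, 0) = 24.42
Node uu (S = 93.75): continuation = e^(−0.02)·[0.5822·0.0000 + 0.4178·0.0000] = 0.0000; exercise value = 0.0000 ≤ continuation, so V_uu = 0.0000
Node ud (S = 52.5): continuation = e^(−0.02)·[0.5822·0.0000 + 0.4178·8.2500] = 3.3787; exercise value = 0.0000 ≤ continuation, so V_ud = 3.3787
Node dd (S = 29.4): continuation = e^(−0.02)·[0.5822·8.2500 + 0.4178·24.4200] = 14.7089; exercise value = 15.6000 > continuation, so V_dd = 15.6000 (exercise)
Node u (S = 75): continuation = e^(−0.02)·[0.5822·0.0000 + 0.4178·3.3787] = 1.3837; exercise value = 0.0000 ≤ continuation, so V_u = 1.3837
Node d (S = 42): continuation = e^(−0.02)·[0.5822·3.3787 + 0.4178·15.6000] = 8.3170; exercise value = 3.0000 ≤ continuation, so V_d = 8.3170
Node 0 (S = 60): continuation = e^(−0.02)·[0.5822·1.3837 + 0.4178·8.3170] = 4.1958; exercise value = 0.0000 ≤ continuation, so V_0 = 4.1958

4.20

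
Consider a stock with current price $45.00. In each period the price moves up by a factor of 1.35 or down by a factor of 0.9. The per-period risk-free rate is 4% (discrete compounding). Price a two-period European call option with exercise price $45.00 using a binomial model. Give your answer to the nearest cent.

$7.15

Risk-neutral probability p = (1 + 0.04 − 0.9)/(1.35 − 0.9) = 0.1400/0.4500 = 0.3111
Terminal stock prices: S_uu = 82.01, S_ud = 54.68, S_dd = 36.45
Terminal payoffs (S − K): max(37.01, 0) = 37.01, max(9.675, 0) = 9.675, max(-8.55, 0) = 0
Node u (S = 60.75): V_u = 1/1.04·[0.3111·37.0125 + 0.6889·9.6750] = 17.4808
Node d (S = 40.5): V_d = 1/1.04·[0.3111·9.6750 + 0.6889·0.0000] = 2.8942
Node 0 (S = 45): V_0 = 1/1.04·[0.3111·17.4808 + 0.6889·2.8942] = 7.1464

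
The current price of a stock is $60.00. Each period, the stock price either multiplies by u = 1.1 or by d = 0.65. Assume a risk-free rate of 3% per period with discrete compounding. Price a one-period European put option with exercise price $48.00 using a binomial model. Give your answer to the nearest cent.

$1.36

Risk-neutral probability p = (1 + 0.03 − 0.65)/(1.1 − 0.65) = 0.3800/0.4500 = 0.8444
Terminal stock prices: S_u = 66, S_d = 39
Terminal payoffs (K − S): max(-18, 0) = 0, max(9, 0) = 9
Node 0 (S = 60): V_0 = 1/1.03·[0.8444·0.0000 + 0.1556·9.0000] = 1.3592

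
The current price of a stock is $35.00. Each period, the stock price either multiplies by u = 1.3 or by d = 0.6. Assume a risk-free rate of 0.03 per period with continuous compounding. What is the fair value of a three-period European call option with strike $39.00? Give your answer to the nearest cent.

$8.05

Risk-neutral probability p = (e^0.03 − 0.6)/(1.3 − 0.6) = 0.4305/0.7000 = 0.6149
Terminal stock prices: S_uuu = 76.89, S_uud = 35.49, S_udd = 16.38, S_ddd = 7.56
Terminal payoffs (S − K): max(37.89, 0) = 37.89, max(-3.51, 0) = 0, max(-22.62, 0) = 0, max(-31.44, 0) = 0
Node uu (S = 59.15): V_uu = e^(−0.03)·[0.6149·37.8950 + 0.3851·0.0000] = 22.6143
Node ud (S = 27.3): V_ud = e^(−0.03)·[0.6149·0.0000 + 0.3851·0.0000] = 0.0000
Node dd (S = 12.6): V_dd = e^(−0.03)·[0.6149·0.0000 + 0.3851·0.0000] = 0.0000
Node u (S = 45.5): V_u = e^(−0.03)·[0.6149·22.6143 + 0.3851·0.0000] = 13.4953
Node d (S = 21): V_d = e^(−0.03)·[0.6149·0.0000 + 0.3851·0.0000] = 0.0000
Node 0 (S = 35): V_0 = e^(−0.03)·[0.6149·13.4953 + 0.3851·0.0000] = 8.0535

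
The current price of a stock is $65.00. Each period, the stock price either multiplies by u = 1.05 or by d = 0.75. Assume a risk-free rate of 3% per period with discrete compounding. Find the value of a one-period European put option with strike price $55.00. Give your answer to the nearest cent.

Risk-neutral probability p = (1 + 0.03 − 0.75)/(1.05 − 0.75) = 0.2800/0.3000 = 0.9333
Terminal stock prices: S_u = 68.25, S_d = 48.75
Terminal payoffs (K − S): max(-13.25, 0) = 0, max(6.25, 0) = 6.25
Node 0 (S = 65): V_0 = 1/1.03·[0.9333·0.0000 + 0.0667·6.2500] = 0.4045

$0.40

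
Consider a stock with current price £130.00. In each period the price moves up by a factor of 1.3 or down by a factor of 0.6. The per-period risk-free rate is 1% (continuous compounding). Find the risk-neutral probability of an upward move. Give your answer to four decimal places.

p = 0.5858

Risk-neutral probability p = (e^0.01 − 0.6)/(1.3 − 0.6) = 0.4101/0.7000 = 0.5858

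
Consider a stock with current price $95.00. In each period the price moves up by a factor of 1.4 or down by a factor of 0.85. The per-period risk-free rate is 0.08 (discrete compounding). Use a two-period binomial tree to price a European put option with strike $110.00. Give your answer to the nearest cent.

Risk-neutral probability p = (1 + 0.08 − 0.85)/(1.4 − 0.85) = 0.2300/0.5500 = 0.4182
Terminal stock prices: S_uu = 186.2, S_ud = 113, S_dd = 68.64
Terminal payoffs (K − S): max(-76.2, 0) = 0, max(-3.05, 0) = 0, max(41.36, 0) = 41.36
Node u (S = 133): V_u = 1/1.08·[0.4182·0.0000 + 0.5818·0.0000] = 0.0000
Node d (S = 80.75): V_d = 1/1.08·[0.4182·0.0000 + 0.5818·41.3625] = 22.2828
Node 0 (S = 95): V_0 = 1/1.08·[0.4182·0.0000 + 0.5818·22.2828] = 12.0042

$12.00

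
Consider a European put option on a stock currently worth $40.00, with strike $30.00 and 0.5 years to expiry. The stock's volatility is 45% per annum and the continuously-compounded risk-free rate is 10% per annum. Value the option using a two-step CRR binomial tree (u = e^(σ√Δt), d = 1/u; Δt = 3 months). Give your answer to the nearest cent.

$1.07

CRR parameters: u = e^(σ√Δt) = e^(0.45·√0.25) = 1.2523, d = 1/u = 0.7985
Per-period rate: rΔt = 0.1·0.25 = 0.025, so R = e^0.025 = 1.0253
Risk-neutral probability p = (e^0.025 − 0.7985)/(1.2523 − 0.7985) = 0.2268/0.4538 = 0.4998
Terminal stock prices: S_uu = 62.73, S_ud = 40, S_dd = 25.51
Terminal payoffs (K − S): max(-32.73, 0) = 0, max(-10, 0) = 0, max(4.495, 0) = 4.495
Node u (S = 50.09): V_u = e^(−0.025)·[0.4998·0.0000 + 0.5002·0.0000] = 0.0000
Node d (S = 31.94): V_d = e^(−0.025)·[0.4998·0.0000 + 0.5002·4.4949] = 2.1930
Node 0 (S = 40): V_0 = e^(−0.025)·[0.4998·0.0000 + 0.5002·2.1930] = 1.0699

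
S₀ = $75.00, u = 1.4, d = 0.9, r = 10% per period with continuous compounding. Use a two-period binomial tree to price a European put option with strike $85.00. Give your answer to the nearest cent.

Risk-neutral probability p = (e^0.1 − 0.9)/(1.4 − 0.9) = 0.2052/0.5000 = 0.4103
Terminal stock prices: S_uu = 147, S_ud = 94.5, S_dd = 60.75
Terminal payoffs (K − S): max(-62, 0) = 0, max(-9.5, 0) = 0, max(24.25, 0) = 24.25
Node u (S = 105): V_u = e^(−0.1)·[0.4103·0.0000 + 0.5897·0.0000] = 0.0000
Node d (S = 67.5): V_d = e^(−0.1)·[0.4103·0.0000 + 0.5897·24.2500] = 12.9385
Node 0 (S = 75): V_0 = e^(−0.1)·[0.4103·0.0000 + 0.5897·12.9385] = 6.9032

$6.90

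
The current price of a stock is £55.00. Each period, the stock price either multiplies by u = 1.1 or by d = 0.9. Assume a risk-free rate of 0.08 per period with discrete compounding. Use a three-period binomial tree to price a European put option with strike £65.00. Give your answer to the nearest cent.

Risk-neutral probability p = (1 + 0.08 − 0.9)/(1.1 − 0.9) = 0.1800/0.2000 = 0.9000
Terminal stock prices: S_uuu = 73.21, S_uud = 59.9, S_udd = 49.01, S_ddd = 40.1
Terminal payoffs (K − S): max(-8.205, 0) = 0, max(5.105, 0) = 5.105, max(15.99, 0) = 15.99, max(24.9, 0) = 24.9
Node uu (S = 66.55): V_uu = 1/1.08·[0.9000·0.0000 + 0.1000·5.1050] = 0.4727
Node ud (S = 54.45): V_ud = 1/1.08·[0.9000·5.1050 + 0.1000·15.9950] = 5.7352
Node dd (S = 44.55): V_dd = 1/1.08·[0.9000·15.9950 + 0.1000·24.9050] = 15.6352
Node u (S = 60.5): V_u = 1/1.08·[0.9000·0.4727 + 0.1000·5.7352] = 0.9249
Node d (S = 49.5): V_d = 1/1.08·[0.9000·5.7352 + 0.1000·15.6352] = 6.2270
Node 0 (S = 55): V_0 = 1/1.08·[0.9000·0.9249 + 0.1000·6.2270] = 1.3474

£1.35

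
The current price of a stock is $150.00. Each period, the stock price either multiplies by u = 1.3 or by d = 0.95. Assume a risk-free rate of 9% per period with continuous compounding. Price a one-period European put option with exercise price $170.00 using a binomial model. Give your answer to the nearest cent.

Risk-neutral probability p = (e^0.09 − 0.95)/(1.3 − 0.95) = 0.1442/0.3500 = 0.4119
Terminal stock prices: S_u = 195, S_d = 142.5
Terminal payoffs (K − S): max(-25, 0) = 0, max(27.5, 0) = 27.5
Node 0 (S = 150): V_0 = e^(−0.09)·[0.4119·0.0000 + 0.5881·27.5000] = 14.7801

$14.78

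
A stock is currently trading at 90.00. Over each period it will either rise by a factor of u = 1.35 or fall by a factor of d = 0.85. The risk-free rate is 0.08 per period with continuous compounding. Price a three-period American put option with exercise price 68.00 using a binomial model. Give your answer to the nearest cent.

1.52

Risk-neutral probability p = (e^0.08 − 0.85)/(1.35 − 0.85) = 0.2333/0.5000 = 0.4666
Terminal stock prices: S_uuu = 221.4, S_uud = 139.4, S_udd = 87.78, S_ddd = 55.27
Terminal payoffs (K − S): max(-153.4, 0) = 0, max(-71.42, 0) = 0, max(-19.78, 0) = 0, max(12.73, 0) = 12.73
Node uu (S = 164): continuation = e^(−0.08)·[0.4666·0.0000 + 0.5334·0.0000] = 0.0000; exercise value = 0.0000 ≤ continuation, so V_uu = 0.0000
Node ud (S = 103.3): continuation = e^(−0.08)·[0.4666·0.0000 + 0.5334·0.0000] = 0.0000; exercise value = 0.0000 ≤ continuation, so V_ud = 0.0000
Node dd (S = 65.02): continuation = e^(−0.08)·[0.4666·0.0000 + 0.5334·12.7288] = 6.2678; exercise value = 2.9750 ≤ continuation, so V_dd = 6.2678
Node u (S = 121.5): continuation = e^(−0.08)·[0.4666·0.0000 + 0.5334·0.0000] = 0.0000; exercise value = 0.0000 ≤ continuation, so V_u = 0.0000
Node d (S = 76.5): continuation = e^(−0.08)·[0.4666·0.0000 + 0.5334·6.2678] = 3.0864; exercise value = 0.0000 ≤ continuation, so V_d = 3.0864
Node 0 (S = 90): continuation = e^(−0.08)·[0.4666·0.0000 + 0.5334·3.0864] = 1.5198; exercise value = 0.0000 ≤ continuation, so V_0 = 1.5198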